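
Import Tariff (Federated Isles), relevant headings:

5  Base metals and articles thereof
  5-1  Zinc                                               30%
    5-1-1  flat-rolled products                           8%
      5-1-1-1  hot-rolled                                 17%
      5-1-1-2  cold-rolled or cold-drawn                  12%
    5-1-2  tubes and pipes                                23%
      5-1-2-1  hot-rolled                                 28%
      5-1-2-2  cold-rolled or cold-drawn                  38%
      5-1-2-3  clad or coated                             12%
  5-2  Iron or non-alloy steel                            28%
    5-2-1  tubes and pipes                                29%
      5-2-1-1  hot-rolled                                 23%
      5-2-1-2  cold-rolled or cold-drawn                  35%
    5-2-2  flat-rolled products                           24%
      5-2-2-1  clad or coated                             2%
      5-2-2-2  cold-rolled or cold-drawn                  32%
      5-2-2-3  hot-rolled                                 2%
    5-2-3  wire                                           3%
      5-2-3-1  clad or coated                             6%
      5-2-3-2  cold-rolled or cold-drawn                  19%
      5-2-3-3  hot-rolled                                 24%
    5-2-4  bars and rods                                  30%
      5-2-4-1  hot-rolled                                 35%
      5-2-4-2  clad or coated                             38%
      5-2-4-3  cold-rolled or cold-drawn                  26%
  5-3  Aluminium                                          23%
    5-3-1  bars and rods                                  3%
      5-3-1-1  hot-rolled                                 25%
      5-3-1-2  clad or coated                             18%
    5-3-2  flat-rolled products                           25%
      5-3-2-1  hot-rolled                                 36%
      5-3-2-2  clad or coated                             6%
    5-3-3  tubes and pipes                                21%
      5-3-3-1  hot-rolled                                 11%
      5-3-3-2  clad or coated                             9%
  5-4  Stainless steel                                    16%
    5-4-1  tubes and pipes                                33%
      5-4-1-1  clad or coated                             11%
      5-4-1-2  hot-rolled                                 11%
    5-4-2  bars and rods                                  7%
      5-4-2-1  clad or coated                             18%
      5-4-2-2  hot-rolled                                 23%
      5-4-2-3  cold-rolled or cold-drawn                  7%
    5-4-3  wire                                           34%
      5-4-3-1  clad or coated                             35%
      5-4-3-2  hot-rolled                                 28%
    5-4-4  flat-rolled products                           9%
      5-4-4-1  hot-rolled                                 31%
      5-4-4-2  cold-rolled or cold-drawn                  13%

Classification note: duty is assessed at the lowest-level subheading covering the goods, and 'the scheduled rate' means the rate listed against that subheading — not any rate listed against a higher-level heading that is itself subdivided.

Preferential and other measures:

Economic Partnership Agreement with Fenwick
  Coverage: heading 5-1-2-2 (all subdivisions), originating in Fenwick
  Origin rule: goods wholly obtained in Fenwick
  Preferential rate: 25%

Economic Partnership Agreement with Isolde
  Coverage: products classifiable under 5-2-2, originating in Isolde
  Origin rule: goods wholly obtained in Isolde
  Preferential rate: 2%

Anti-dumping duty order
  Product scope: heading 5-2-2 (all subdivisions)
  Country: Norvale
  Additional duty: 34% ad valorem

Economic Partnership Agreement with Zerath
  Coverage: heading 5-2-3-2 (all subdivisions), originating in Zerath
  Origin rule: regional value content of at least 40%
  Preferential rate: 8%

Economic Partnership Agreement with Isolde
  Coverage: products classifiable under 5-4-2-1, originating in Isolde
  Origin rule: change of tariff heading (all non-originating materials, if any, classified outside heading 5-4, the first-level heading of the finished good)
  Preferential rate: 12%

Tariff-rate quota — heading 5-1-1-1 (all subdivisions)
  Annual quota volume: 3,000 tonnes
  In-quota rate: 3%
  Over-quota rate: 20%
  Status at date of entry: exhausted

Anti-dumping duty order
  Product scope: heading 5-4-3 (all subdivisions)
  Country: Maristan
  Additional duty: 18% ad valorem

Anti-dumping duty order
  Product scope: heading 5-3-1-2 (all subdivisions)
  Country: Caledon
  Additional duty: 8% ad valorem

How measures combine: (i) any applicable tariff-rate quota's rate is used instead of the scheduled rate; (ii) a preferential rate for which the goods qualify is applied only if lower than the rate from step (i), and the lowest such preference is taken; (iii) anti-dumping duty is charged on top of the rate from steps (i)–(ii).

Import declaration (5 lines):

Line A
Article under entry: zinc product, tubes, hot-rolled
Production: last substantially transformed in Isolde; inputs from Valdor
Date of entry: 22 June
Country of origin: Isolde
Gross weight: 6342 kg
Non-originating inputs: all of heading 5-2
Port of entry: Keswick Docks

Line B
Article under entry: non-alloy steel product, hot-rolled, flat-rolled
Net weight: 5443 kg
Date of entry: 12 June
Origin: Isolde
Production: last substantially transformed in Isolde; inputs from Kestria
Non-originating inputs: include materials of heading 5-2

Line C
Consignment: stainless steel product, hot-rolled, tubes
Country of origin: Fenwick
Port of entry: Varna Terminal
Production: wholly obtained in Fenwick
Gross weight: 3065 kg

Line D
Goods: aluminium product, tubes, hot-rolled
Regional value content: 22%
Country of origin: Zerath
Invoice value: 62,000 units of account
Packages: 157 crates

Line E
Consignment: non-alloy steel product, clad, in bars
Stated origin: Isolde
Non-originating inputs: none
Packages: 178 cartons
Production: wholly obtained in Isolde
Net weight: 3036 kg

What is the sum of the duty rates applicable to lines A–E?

Line A: zinc → 5-1; tubes → 5-1-2; hot-rolled → 5-1-2-1. Scheduled 28%. Isolde agreement on 5-2-2: 5-1-2-1 not covered; Isolde agreement on 5-4-2-1: 5-1-2-1 not covered. → 28%.
Line B: non-alloy steel → 5-2; flat-rolled → 5-2-2; hot-rolled → 5-2-2-3. Scheduled 2%. Isolde agreement on 5-2-2: not wholly obtained; Isolde agreement on 5-4-2-1: 5-2-2-3 not covered. → 2%.
Line C: stainless steel → 5-4; tubes → 5-4-1; hot-rolled → 5-4-1-2. Scheduled 11%. Fenwick agreement on 5-1-2-2: 5-4-1-2 not covered. → 11%.
Line D: aluminium → 5-3; tubes → 5-3-3; hot-rolled → 5-3-3-1. Scheduled 11%. Zerath agreement on 5-2-3-2: 5-3-3-1 not covered. → 11%.
Line E: non-alloy steel → 5-2; in bars → 5-2-4; clad → 5-2-4-2. Scheduled 38%. Isolde agreement on 5-2-2: 5-2-4-2 not covered; Isolde agreement on 5-4-2-1: 5-2-4-2 not covered. → 38%.
Sum: 28% + 2% + 11% + 11% + 38% = 90%.

90%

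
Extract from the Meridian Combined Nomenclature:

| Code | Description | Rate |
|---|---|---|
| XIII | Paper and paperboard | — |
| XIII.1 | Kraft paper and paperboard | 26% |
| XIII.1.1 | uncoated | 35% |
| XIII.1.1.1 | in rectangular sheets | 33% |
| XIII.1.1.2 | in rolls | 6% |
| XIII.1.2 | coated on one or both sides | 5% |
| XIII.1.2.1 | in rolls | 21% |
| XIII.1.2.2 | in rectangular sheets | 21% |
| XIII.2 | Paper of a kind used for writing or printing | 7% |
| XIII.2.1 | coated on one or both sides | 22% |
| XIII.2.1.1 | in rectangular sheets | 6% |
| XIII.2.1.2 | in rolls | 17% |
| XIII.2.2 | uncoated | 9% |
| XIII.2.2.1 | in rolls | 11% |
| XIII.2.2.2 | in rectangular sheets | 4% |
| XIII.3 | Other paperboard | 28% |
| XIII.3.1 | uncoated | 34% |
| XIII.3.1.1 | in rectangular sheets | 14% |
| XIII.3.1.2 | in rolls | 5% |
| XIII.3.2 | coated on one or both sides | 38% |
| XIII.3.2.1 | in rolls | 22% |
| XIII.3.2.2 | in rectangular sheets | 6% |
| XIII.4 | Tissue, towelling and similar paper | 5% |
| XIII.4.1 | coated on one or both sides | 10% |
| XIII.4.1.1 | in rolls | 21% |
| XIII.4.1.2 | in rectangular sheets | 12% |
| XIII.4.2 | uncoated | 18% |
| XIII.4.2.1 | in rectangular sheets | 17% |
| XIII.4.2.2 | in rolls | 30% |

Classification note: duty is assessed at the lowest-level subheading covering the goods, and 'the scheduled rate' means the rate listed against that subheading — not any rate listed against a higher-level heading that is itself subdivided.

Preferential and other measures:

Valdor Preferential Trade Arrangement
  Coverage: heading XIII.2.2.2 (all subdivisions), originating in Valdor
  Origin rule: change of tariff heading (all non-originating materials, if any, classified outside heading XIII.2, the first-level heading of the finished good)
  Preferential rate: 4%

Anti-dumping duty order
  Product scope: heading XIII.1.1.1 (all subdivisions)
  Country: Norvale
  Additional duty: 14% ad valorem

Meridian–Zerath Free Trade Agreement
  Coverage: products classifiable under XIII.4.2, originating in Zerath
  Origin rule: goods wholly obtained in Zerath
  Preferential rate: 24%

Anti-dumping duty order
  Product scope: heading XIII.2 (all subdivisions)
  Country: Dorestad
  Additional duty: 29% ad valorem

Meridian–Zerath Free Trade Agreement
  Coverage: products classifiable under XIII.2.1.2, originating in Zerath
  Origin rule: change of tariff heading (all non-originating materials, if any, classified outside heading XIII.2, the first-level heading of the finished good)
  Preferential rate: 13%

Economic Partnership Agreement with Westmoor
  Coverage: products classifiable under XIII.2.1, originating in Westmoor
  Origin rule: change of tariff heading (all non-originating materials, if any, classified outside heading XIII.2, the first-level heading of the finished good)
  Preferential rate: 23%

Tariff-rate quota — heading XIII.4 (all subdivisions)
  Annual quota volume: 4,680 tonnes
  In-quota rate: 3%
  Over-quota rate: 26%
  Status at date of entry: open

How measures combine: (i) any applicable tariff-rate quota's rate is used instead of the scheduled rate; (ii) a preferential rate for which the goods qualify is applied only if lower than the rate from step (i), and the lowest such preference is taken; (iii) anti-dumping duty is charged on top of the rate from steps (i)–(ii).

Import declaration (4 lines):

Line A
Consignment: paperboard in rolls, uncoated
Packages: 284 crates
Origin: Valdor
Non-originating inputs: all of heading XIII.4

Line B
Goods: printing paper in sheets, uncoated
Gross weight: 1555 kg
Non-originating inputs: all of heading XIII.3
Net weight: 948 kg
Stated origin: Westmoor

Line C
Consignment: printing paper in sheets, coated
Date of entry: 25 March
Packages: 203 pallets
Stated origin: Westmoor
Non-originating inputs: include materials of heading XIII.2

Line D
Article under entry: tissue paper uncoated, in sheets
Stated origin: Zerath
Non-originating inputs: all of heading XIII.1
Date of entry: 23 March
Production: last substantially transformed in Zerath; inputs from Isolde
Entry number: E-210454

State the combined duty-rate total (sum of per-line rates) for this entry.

Line A: paperboard → XIII.3; uncoated → XIII.3.1; in rolls → XIII.3.1.2. Scheduled 5%. Valdor agreement on XIII.2.2.2: XIII.3.1.2 not covered. → 5%.
Line B: printing paper → XIII.2; uncoated → XIII.2.2; in sheets → XIII.2.2.2. Scheduled 4%. Westmoor agreement on XIII.2.1: XIII.2.2.2 not covered. → 4%.
Line C: printing paper → XIII.2; coated → XIII.2.1; in sheets → XIII.2.1.1. Scheduled 6%. Westmoor agreement on XIII.2.1: CTH not met. → 6%.
Line D: tissue paper → XIII.4; uncoated → XIII.4.2; in sheets → XIII.4.2.1. Scheduled 17%. quota on XIII.4 open → in-quota 3%; Zerath agreement on XIII.4.2: not wholly obtained; Zerath agreement on XIII.2.1.2: XIII.4.2.1 not covered. → 3%.
Sum: 5% + 4% + 6% + 3% = 18%.

18%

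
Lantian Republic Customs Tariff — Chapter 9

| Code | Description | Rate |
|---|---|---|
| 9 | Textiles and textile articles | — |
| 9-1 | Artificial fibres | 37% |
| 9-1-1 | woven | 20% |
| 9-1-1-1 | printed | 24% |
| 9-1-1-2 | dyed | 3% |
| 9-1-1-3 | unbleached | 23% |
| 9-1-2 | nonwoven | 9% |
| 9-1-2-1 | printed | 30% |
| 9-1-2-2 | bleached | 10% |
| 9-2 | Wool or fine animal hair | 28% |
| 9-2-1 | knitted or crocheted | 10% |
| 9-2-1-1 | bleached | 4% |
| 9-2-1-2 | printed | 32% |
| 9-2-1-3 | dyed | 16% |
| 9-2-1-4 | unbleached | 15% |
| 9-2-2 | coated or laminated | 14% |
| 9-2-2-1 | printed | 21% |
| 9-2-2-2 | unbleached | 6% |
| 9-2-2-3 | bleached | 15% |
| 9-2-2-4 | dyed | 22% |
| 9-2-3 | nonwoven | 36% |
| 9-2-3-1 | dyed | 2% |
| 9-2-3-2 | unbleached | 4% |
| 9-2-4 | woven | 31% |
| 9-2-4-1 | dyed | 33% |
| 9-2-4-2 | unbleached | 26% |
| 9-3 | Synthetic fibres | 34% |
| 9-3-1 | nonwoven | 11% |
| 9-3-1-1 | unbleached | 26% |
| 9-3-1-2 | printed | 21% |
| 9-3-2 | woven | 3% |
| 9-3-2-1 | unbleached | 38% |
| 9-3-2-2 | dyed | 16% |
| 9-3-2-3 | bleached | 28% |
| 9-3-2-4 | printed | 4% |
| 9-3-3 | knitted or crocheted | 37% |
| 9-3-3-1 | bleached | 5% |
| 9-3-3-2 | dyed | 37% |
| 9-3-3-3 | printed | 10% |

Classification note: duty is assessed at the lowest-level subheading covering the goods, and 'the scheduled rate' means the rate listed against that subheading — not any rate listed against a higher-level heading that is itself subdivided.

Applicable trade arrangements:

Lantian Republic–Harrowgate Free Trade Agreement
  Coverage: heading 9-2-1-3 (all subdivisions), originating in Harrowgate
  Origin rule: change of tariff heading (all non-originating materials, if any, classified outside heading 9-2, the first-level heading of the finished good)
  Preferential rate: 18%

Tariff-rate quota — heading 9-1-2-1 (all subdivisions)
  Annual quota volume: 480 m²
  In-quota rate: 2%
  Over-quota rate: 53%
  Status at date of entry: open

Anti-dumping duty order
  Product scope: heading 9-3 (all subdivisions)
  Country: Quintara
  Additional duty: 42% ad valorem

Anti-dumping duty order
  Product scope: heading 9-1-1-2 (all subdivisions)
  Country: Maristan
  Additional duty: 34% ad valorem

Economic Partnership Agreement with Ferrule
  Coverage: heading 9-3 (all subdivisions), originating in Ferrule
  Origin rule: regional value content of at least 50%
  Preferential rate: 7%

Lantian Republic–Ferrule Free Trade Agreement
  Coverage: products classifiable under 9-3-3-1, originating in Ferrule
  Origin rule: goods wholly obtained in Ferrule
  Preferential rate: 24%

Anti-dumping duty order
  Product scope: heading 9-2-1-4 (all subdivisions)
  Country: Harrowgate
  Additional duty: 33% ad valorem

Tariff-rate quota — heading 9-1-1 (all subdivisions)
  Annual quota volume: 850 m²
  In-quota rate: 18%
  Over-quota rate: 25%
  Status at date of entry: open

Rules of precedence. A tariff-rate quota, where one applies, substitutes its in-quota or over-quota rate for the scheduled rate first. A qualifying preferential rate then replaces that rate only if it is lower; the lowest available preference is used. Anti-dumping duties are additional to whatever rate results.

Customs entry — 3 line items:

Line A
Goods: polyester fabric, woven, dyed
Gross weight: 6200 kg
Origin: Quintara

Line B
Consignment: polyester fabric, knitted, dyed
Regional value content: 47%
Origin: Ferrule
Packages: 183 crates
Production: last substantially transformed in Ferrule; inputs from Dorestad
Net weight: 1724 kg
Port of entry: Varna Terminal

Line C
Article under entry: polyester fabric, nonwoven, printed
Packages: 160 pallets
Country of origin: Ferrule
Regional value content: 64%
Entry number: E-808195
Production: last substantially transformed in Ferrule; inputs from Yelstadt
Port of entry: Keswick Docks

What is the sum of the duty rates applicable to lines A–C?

102%

Line A: polyester → 9-3; woven → 9-3-2; dyed → 9-3-2-2. Scheduled 16%. anti-dumping (Quintara, 9-3): +42%; total 16% + 42% = 58%. → 58%.
Line B: polyester → 9-3; knitted → 9-3-3; dyed → 9-3-3-2. Scheduled 37%. Ferrule agreement on 9-3: RVC < 50%; Ferrule agreement on 9-3-3-1: 9-3-3-2 not covered. → 37%.
Line C: polyester → 9-3; nonwoven → 9-3-1; printed → 9-3-1-2. Scheduled 21%. Ferrule agreement on 9-3: RVC ≥ 50% → 7% available; Ferrule agreement on 9-3-3-1: 9-3-1-2 not covered; preferential 7%. → 7%.
Sum: 58% + 37% + 7% = 102%.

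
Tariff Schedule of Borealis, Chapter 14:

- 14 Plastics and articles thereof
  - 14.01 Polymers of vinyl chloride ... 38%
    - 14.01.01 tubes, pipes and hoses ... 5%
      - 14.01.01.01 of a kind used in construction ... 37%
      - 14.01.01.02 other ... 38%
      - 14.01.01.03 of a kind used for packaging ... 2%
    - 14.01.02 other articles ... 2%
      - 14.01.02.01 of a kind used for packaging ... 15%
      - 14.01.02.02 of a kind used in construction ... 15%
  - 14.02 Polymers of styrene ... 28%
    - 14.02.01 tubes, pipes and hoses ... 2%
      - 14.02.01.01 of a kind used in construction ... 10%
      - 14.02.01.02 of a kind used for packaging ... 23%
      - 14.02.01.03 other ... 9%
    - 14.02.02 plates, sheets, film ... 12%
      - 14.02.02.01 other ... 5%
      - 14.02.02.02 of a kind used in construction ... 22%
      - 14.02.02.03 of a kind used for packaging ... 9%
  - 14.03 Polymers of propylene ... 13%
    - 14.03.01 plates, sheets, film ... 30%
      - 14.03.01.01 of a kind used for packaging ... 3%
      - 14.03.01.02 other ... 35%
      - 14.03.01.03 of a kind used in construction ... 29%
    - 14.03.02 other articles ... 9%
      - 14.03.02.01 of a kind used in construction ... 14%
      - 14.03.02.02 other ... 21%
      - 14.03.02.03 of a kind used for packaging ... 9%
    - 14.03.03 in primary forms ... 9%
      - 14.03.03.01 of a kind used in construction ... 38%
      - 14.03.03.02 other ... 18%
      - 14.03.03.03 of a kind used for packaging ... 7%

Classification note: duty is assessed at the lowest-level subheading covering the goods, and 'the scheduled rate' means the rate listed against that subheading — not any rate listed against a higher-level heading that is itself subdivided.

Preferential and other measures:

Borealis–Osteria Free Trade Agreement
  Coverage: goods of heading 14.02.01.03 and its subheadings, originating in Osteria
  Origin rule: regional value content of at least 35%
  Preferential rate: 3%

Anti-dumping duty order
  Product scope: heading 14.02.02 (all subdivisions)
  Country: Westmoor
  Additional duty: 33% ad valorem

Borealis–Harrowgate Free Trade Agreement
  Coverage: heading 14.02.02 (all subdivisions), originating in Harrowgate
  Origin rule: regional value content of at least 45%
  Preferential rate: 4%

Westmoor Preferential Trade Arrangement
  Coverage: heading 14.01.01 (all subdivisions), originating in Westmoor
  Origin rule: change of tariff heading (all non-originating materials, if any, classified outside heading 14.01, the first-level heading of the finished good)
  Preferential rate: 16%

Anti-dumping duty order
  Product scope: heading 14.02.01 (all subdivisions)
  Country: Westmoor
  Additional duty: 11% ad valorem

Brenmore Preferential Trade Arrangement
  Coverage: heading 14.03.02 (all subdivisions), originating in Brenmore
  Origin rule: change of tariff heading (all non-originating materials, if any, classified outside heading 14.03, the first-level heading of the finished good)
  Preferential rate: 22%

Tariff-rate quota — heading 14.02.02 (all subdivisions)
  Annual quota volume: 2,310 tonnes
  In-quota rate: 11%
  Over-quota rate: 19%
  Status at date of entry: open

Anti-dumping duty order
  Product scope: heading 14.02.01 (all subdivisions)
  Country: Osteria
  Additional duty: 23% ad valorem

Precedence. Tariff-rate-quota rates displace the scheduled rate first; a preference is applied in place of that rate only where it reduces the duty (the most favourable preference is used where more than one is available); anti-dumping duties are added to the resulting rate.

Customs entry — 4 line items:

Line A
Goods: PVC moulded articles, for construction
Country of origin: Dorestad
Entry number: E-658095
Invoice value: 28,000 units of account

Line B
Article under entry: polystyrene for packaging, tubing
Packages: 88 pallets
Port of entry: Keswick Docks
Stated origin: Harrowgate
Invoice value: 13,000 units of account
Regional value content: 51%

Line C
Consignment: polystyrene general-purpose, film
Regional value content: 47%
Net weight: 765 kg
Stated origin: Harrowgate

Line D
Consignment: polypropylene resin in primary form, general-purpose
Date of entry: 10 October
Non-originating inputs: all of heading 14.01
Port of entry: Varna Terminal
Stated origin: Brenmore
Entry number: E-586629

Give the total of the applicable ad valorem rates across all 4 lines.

Line A: PVC → 14.01; moulded articles → 14.01.02; for construction → 14.01.02.02. Scheduled 15%. No special measure applies. → 15%.
Line B: polystyrene → 14.02; tubing → 14.02.01; for packaging → 14.02.01.02. Scheduled 23%. Harrowgate agreement on 14.02.02: 14.02.01.02 not covered. → 23%.
Line C: polystyrene → 14.02; film → 14.02.02; general-purpose → 14.02.02.01. Scheduled 5%. quota on 14.02.02 open → in-quota 11%; Harrowgate agreement on 14.02.02: RVC ≥ 45% → 4% available; preferential 4%. → 4%.
Line D: polypropylene → 14.03; resin in primary form → 14.03.03; general-purpose → 14.03.03.02. Scheduled 18%. Brenmore agreement on 14.03.02: 14.03.03.02 not covered. → 18%.
Sum: 15% + 23% + 4% + 18% = 60%.

60%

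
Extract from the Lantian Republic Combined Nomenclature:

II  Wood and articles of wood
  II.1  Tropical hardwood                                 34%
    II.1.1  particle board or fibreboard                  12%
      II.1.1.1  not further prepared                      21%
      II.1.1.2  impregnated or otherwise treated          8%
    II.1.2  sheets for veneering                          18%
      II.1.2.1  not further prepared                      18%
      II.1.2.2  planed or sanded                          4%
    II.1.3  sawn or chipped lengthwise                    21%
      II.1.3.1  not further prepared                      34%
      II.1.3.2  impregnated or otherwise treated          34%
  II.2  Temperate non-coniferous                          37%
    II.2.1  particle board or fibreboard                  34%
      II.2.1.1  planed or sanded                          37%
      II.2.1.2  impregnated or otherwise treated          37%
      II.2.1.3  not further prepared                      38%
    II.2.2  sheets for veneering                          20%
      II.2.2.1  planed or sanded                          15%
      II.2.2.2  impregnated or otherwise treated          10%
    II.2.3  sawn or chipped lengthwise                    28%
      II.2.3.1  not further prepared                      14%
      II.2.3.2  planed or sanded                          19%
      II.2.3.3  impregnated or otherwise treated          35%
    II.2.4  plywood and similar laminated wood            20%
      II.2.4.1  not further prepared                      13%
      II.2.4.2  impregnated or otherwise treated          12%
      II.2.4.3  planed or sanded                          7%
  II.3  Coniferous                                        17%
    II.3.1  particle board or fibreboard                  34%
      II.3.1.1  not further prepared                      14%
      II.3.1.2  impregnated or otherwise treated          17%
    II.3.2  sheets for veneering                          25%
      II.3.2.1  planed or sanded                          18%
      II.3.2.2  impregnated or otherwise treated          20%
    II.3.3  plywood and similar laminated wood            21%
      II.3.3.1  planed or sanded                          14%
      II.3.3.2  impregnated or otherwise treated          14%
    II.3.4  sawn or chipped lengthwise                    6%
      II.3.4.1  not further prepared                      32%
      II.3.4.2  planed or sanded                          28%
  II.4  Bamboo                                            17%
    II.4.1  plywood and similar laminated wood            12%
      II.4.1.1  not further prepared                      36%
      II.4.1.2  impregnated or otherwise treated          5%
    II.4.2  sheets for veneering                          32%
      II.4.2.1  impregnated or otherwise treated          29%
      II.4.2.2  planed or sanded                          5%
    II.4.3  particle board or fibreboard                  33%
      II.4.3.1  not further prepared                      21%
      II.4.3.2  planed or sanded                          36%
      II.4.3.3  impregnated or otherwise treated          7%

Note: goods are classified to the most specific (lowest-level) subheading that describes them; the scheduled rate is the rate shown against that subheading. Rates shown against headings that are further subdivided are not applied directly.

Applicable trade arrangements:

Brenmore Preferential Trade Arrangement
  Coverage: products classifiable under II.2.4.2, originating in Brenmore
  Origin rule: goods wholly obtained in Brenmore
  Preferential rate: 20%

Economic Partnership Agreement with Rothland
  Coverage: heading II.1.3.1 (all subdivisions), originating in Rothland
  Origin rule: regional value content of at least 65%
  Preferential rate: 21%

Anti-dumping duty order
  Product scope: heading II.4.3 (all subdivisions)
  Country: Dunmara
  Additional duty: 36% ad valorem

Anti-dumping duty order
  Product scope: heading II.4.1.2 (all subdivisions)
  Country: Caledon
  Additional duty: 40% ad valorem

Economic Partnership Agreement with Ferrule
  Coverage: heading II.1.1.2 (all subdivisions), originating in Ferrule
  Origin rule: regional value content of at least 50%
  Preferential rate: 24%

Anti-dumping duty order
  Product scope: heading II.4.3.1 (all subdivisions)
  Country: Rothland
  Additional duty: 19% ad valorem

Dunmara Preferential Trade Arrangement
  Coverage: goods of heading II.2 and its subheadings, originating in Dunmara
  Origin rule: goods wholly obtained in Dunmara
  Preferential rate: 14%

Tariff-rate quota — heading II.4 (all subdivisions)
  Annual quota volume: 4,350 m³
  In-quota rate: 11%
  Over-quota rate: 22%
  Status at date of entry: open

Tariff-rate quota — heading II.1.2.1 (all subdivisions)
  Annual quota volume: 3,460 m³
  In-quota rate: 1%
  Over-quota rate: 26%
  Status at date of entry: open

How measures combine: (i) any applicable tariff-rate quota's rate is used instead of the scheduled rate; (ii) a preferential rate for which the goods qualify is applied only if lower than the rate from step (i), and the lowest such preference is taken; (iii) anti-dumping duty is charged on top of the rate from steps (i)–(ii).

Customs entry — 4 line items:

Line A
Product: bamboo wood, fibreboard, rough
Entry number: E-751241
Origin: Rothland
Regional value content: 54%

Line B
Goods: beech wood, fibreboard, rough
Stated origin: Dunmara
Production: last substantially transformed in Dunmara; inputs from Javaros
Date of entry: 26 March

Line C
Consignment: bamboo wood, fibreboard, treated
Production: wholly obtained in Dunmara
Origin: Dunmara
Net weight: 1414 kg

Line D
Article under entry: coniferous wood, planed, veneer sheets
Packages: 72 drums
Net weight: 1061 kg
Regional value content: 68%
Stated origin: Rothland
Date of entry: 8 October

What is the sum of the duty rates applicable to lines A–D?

133%

Line A: bamboo → II.4; fibreboard → II.4.3; rough → II.4.3.1. Scheduled 21%. quota on II.4 open → in-quota 11%; Rothland agreement on II.1.3.1: II.4.3.1 not covered; anti-dumping (Rothland, II.4.3.1): +19%; total 11% + 19% = 30%. → 30%.
Line B: beech → II.2; fibreboard → II.2.1; rough → II.2.1.3. Scheduled 38%. Dunmara agreement on II.2: not wholly obtained. → 38%.
Line C: bamboo → II.4; fibreboard → II.4.3; treated → II.4.3.3. Scheduled 7%. quota on II.4 open → in-quota 11%; Dunmara agreement on II.2: II.4.3.3 not covered; anti-dumping (Dunmara, II.4.3): +36%; total 11% + 36% = 47%. → 47%.
Line D: coniferous → II.3; veneer sheets → II.3.2; planed → II.3.2.1. Scheduled 18%. Rothland agreement on II.1.3.1: II.3.2.1 not covered. → 18%.
Sum: 30% + 38% + 47% + 18% = 133%.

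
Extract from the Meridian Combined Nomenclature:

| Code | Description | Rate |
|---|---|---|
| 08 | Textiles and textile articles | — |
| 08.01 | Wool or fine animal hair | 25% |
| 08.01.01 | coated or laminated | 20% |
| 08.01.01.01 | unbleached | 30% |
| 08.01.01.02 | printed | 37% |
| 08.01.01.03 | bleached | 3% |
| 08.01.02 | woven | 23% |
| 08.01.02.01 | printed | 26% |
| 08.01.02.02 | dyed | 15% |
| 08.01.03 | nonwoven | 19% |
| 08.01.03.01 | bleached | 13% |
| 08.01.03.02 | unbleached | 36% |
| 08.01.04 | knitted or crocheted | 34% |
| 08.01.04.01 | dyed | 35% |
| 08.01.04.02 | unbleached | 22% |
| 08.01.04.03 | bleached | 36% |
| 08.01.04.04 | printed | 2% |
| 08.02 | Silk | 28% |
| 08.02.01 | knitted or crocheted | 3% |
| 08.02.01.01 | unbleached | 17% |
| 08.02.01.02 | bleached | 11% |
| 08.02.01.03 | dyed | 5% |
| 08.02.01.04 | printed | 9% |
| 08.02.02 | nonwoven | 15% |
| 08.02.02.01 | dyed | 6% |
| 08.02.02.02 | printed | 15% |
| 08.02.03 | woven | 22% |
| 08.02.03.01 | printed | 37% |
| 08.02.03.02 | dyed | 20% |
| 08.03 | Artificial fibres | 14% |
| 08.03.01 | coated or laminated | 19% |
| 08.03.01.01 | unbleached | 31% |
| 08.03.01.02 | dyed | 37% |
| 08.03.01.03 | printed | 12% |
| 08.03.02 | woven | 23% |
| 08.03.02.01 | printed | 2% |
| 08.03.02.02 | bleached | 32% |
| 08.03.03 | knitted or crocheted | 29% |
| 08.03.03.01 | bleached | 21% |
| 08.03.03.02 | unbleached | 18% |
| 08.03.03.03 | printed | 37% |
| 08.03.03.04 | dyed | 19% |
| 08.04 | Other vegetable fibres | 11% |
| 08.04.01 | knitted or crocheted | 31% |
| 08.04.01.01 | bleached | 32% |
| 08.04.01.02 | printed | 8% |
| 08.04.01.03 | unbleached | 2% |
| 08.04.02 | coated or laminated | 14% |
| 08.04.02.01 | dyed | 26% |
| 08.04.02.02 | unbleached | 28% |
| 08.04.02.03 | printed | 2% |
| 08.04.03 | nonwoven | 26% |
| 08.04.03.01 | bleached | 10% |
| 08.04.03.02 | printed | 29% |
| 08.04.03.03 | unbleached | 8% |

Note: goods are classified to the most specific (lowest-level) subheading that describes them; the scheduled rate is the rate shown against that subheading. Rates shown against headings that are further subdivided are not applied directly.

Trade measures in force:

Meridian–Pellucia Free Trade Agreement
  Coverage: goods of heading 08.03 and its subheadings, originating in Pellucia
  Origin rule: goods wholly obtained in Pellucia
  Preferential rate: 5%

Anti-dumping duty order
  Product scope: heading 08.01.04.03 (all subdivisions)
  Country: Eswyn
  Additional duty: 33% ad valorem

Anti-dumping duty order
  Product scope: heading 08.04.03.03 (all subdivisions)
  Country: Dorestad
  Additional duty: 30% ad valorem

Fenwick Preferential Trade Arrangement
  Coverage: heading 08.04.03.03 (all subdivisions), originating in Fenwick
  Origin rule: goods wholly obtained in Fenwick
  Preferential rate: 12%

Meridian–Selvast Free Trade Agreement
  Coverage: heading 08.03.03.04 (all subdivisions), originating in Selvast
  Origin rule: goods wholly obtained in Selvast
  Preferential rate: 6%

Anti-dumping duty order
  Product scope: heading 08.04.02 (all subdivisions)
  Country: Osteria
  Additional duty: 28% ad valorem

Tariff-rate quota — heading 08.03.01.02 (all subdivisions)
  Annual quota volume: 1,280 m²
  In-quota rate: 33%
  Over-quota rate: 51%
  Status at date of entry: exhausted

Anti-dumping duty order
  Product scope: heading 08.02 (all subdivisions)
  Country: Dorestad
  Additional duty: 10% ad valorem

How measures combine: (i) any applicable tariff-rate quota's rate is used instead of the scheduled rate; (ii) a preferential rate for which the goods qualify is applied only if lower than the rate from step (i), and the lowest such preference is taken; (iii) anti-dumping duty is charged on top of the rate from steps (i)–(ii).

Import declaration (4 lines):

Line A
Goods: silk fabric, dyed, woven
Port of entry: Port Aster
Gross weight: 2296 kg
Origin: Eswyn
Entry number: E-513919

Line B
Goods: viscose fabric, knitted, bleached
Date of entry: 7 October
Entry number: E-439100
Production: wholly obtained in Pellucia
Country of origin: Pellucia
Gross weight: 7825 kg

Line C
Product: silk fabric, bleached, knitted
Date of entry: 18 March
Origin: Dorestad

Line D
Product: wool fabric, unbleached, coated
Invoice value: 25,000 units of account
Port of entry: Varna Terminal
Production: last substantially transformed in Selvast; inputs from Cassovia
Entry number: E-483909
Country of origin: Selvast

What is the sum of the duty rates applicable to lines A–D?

Line A: silk → 08.02; woven → 08.02.03; dyed → 08.02.03.02. Scheduled 20%. No special measure applies. → 20%.
Line B: viscose → 08.03; knitted → 08.03.03; bleached → 08.03.03.01. Scheduled 21%. Pellucia agreement on 08.03: wholly obtained → 5% available; preferential 5%. → 5%.
Line C: silk → 08.02; knitted → 08.02.01; bleached → 08.02.01.02. Scheduled 11%. anti-dumping (Dorestad, 08.02): +10%; total 11% + 10% = 21%. → 21%.
Line D: wool → 08.01; coated → 08.01.01; unbleached → 08.01.01.01. Scheduled 30%. Selvast agreement on 08.03.03.04: 08.01.01.01 not covered. → 30%.
Sum: 20% + 5% + 21% + 30% = 76%.

76%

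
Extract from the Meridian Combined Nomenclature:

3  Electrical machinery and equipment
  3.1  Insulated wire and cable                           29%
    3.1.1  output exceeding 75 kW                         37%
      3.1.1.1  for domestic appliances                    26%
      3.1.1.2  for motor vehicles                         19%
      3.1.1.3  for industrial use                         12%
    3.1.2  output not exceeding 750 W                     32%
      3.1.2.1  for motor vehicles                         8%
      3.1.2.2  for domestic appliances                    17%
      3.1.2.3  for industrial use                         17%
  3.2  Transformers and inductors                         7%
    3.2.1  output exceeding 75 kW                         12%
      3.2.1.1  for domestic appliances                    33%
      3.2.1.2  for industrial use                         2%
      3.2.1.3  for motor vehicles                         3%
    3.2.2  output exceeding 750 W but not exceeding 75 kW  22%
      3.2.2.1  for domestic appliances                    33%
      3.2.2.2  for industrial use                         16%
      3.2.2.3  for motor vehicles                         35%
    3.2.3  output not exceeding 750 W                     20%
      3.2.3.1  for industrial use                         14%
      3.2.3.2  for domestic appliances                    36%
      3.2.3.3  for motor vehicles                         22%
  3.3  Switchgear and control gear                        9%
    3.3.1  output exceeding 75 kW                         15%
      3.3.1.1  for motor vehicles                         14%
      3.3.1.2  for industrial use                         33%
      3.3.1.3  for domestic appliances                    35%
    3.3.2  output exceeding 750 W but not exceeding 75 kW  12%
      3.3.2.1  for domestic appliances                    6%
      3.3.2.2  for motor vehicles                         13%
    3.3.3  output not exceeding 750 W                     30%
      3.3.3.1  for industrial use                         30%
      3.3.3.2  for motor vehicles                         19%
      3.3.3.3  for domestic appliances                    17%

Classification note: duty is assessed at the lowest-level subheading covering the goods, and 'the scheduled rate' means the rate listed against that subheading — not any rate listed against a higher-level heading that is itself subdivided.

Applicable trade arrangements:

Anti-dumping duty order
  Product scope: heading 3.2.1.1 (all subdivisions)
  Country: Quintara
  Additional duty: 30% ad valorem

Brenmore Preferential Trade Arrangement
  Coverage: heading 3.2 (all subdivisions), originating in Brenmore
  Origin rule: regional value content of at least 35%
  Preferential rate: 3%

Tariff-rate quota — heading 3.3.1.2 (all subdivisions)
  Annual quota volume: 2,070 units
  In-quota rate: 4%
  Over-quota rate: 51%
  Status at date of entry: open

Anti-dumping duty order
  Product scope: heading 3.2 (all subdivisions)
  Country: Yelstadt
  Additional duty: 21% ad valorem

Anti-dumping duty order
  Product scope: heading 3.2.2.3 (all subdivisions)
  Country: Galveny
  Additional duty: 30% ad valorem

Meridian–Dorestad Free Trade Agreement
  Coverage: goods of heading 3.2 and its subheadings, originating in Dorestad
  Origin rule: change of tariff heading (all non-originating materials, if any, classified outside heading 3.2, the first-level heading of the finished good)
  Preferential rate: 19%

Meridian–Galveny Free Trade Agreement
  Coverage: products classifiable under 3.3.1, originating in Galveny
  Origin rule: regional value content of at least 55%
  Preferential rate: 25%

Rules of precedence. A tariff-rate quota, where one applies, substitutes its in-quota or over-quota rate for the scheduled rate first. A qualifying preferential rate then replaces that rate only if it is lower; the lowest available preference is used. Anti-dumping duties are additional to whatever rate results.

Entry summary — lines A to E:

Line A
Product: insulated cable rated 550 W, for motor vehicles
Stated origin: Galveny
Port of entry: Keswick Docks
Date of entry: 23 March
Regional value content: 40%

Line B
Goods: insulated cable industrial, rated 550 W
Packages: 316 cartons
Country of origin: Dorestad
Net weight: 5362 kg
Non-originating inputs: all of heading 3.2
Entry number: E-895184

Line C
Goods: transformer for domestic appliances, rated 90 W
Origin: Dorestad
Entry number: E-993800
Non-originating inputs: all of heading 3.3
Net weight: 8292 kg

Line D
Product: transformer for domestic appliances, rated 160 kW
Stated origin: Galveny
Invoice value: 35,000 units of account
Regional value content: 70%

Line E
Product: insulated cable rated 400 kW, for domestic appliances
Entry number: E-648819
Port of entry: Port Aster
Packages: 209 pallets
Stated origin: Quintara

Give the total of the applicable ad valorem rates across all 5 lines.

Line A: insulated cable → 3.1; rated 550 W → 3.1.2; for motor vehicles → 3.1.2.1. Scheduled 8%. Galveny agreement on 3.3.1: 3.1.2.1 not covered. → 8%.
Line B: insulated cable → 3.1; rated 550 W → 3.1.2; industrial → 3.1.2.3. Scheduled 17%. Dorestad agreement on 3.2: 3.1.2.3 not covered. → 17%.
Line C: transformer → 3.2; rated 90 W → 3.2.3; for domestic appliances → 3.2.3.2. Scheduled 36%. Dorestad agreement on 3.2: CTH met → 19% available; preferential 19%. → 19%.
Line D: transformer → 3.2; rated 160 kW → 3.2.1; for domestic appliances → 3.2.1.1. Scheduled 33%. Galveny agreement on 3.3.1: 3.2.1.1 not covered. → 33%.
Line E: insulated cable → 3.1; rated 400 kW → 3.1.1; for domestic appliances → 3.1.1.1. Scheduled 26%. No special measure applies. → 26%.
Sum: 8% + 17% + 19% + 33% + 26% = 103%.

103%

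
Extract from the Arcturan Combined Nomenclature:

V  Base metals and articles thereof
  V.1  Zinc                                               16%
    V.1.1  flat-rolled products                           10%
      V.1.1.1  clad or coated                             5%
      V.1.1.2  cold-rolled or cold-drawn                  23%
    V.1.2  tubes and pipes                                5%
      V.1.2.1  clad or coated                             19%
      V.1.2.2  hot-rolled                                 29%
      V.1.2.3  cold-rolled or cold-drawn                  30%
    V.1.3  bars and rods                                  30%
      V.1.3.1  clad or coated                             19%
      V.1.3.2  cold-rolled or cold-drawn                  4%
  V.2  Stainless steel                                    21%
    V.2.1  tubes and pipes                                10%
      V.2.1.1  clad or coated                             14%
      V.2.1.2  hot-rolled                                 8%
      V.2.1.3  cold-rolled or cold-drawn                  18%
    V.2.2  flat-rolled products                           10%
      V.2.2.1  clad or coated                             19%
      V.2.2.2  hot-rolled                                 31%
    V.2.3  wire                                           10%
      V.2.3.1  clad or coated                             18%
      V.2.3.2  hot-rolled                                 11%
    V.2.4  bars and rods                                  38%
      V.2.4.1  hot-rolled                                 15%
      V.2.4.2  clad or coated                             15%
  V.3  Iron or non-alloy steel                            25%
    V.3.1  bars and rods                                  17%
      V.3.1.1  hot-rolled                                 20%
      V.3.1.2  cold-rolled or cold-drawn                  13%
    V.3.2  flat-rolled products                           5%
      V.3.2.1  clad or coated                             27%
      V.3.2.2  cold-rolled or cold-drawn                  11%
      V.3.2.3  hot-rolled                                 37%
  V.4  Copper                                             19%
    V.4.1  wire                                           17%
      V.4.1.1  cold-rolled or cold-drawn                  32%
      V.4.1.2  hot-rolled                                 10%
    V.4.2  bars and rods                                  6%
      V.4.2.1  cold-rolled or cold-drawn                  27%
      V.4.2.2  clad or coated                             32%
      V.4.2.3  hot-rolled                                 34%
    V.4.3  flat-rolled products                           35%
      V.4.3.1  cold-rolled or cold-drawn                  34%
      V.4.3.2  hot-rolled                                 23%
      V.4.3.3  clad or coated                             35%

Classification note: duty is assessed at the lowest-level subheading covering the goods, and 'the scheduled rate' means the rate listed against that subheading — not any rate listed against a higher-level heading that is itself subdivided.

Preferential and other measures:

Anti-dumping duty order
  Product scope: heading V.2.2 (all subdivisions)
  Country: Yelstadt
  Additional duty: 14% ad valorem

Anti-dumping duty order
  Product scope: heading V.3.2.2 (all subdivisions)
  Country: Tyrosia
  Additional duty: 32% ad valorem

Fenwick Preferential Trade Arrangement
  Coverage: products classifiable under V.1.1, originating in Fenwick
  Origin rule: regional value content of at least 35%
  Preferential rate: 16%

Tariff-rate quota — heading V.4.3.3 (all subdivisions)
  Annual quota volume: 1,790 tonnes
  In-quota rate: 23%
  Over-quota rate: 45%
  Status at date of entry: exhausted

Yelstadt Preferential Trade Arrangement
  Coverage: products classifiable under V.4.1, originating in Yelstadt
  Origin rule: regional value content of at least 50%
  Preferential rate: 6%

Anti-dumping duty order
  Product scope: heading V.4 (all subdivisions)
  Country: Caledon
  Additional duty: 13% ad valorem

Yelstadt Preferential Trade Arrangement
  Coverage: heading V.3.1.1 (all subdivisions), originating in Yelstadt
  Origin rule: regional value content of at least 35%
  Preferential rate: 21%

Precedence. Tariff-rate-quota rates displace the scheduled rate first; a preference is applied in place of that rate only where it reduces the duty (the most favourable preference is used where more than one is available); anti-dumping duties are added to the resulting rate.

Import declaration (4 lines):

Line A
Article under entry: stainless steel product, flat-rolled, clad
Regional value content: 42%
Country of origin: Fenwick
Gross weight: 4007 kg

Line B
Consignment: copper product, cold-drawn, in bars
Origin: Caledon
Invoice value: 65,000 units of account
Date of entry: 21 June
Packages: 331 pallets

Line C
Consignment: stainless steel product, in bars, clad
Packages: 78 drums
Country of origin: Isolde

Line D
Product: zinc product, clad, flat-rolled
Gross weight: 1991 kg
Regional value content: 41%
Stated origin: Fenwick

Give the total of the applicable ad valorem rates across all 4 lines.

79%

Line A: stainless steel → V.2; flat-rolled → V.2.2; clad → V.2.2.1. Scheduled 19%. Fenwick agreement on V.1.1: V.2.2.1 not covered. → 19%.
Line B: copper → V.4; in bars → V.4.2; cold-drawn → V.4.2.1. Scheduled 27%. anti-dumping (Caledon, V.4): +13%; total 27% + 13% = 40%. → 40%.
Line C: stainless steel → V.2; in bars → V.2.4; clad → V.2.4.2. Scheduled 15%. No special measure applies. → 15%.
Line D: zinc → V.1; flat-rolled → V.1.1; clad → V.1.1.1. Scheduled 5%. Fenwick agreement on V.1.1: RVC ≥ 35% → 16% available; preference 16% not lower than 5% → no reduction. → 5%.
Sum: 19% + 40% + 15% + 5% = 79%.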